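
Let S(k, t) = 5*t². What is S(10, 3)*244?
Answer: 10980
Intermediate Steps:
S(10, 3)*244 = (5*3²)*244 = (5*9)*244 = 45*244 = 10980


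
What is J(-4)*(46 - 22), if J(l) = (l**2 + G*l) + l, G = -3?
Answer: 576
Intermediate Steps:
J(l) = l**2 - 2*l (J(l) = (l**2 - 3*l) + l = l**2 - 2*l)
J(-4)*(46 - 22) = (-4*(-2 - 4))*(46 - 22) = -4*(-6)*24 = 24*24 = 576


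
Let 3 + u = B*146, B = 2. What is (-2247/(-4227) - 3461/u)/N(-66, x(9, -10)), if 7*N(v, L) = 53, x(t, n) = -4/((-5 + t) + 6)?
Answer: -32620616/21581653 ≈ -1.5115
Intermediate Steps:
x(t, n) = -4/(1 + t)
u = 289 (u = -3 + 2*146 = -3 + 292 = 289)
N(v, L) = 53/7 (N(v, L) = (⅐)*53 = 53/7)
(-2247/(-4227) - 3461/u)/N(-66, x(9, -10)) = (-2247/(-4227) - 3461/289)/(53/7) = (-2247*(-1/4227) - 3461*1/289)*(7/53) = (749/1409 - 3461/289)*(7/53) = -4660088/407201*7/53 = -32620616/21581653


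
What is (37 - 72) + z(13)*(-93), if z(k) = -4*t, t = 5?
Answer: 1825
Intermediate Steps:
z(k) = -20 (z(k) = -4*5 = -20)
(37 - 72) + z(13)*(-93) = (37 - 72) - 20*(-93) = -35 + 1860 = 1825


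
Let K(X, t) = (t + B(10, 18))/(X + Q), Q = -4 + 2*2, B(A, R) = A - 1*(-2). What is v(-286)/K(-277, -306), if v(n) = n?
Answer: -39611/147 ≈ -269.46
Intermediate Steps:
B(A, R) = 2 + A (B(A, R) = A + 2 = 2 + A)
Q = 0 (Q = -4 + 4 = 0)
K(X, t) = (12 + t)/X (K(X, t) = (t + (2 + 10))/(X + 0) = (t + 12)/X = (12 + t)/X)
v(-286)/K(-277, -306) = -286*(-277/(12 - 306)) = -286/((-1/277*(-294))) = -286/294/277 = -286*277/294 = -39611/147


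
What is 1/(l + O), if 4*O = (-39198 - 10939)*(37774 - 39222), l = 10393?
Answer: 1/18159987 ≈ 5.5066e-8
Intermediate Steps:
O = 18149594 (O = ((-39198 - 10939)*(37774 - 39222))/4 = (-50137*(-1448))/4 = (¼)*72598376 = 18149594)
1/(l + O) = 1/(10393 + 18149594) = 1/18159987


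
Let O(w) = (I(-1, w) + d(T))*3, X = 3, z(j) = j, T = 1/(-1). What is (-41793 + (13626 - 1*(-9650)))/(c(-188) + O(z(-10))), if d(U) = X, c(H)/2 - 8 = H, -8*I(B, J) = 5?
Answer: 148136/2823 ≈ 52.475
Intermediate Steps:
I(B, J) = -5/8 (I(B, J) = -1/8*5 = -5/8)
T = -1
c(H) = 16 + 2*H
d(U) = 3
O(w) = 57/8 (O(w) = (-5/8 + 3)*3 = (19/8)*3 = 57/8)
(-41793 + (13626 - 1*(-9650)))/(c(-188) + O(z(-10))) = (-41793 + (13626 - 1*(-9650)))/((16 + 2*(-188)) + 57/8) = (-41793 + (13626 + 9650))/((16 - 376) + 57/8) = (-41793 + 23276)/(-360 + 57/8) = -18517/(-2823/8) = -18517*(-8/2823) = 148136/2823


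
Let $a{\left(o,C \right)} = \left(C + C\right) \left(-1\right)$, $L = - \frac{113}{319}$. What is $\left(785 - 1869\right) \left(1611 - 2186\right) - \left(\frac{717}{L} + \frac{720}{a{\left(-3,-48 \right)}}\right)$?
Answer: $\frac{141321551}{226} \approx 6.2532 \cdot 10^{5}$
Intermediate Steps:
$L = - \frac{113}{319}$ ($L = \left(-113\right) \frac{1}{319} = - \frac{113}{319} \approx -0.35423$)
$a{\left(o,C \right)} = - 2 C$ ($a{\left(o,C \right)} = 2 C \left(-1\right) = - 2 C$)
$\left(785 - 1869\right) \left(1611 - 2186\right) - \left(\frac{717}{L} + \frac{720}{a{\left(-3,-48 \right)}}\right) = \left(785 - 1869\right) \left(1611 - 2186\right) - \left(- \frac{228723}{113} + \frac{15}{2}\right) = \left(-1084\right) \left(-575\right) - \left(- \frac{228723}{113} + \frac{720}{96}\right) = 623300 + \left(\frac{228723}{113} - \frac{15}{2}\right) = 623300 + \frac{455751}{226} = \frac{141321551}{226}$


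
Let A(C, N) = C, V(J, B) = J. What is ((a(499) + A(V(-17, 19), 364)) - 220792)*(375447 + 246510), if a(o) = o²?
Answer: 17534211744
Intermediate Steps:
((a(499) + A(V(-17, 19), 364)) - 220792)*(375447 + 246510) = ((499² - 17) - 220792)*(375447 + 246510) = ((249001 - 17) - 220792)*621957 = (248984 - 220792)*621957 = 28192*621957 = 17534211744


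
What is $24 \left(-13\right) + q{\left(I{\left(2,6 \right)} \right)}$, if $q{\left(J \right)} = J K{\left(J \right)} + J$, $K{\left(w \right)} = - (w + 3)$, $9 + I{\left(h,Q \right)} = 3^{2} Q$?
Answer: $-2427$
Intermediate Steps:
$I{\left(h,Q \right)} = -9 + 9 Q$ ($I{\left(h,Q \right)} = -9 + 3^{2} Q = -9 + 9 Q$)
$K{\left(w \right)} = -3 - w$ ($K{\left(w \right)} = - (3 + w) = -3 - w$)
$q{\left(J \right)} = J + J \left(-3 - J\right)$ ($q{\left(J \right)} = J \left(-3 - J\right) + J = J + J \left(-3 - J\right)$)
$24 \left(-13\right) + q{\left(I{\left(2,6 \right)} \right)} = 24 \left(-13\right) - \left(-9 + 9 \cdot 6\right) \left(2 + \left(-9 + 9 \cdot 6\right)\right) = -312 - \left(-9 + 54\right) \left(2 + \left(-9 + 54\right)\right) = -312 - 45 \left(2 + 45\right) = -312 - 45 \cdot 47 = -312 - 2115 = -2427$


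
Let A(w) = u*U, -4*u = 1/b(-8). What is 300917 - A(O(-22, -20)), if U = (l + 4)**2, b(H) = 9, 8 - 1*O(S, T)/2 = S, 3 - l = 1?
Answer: 300918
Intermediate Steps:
l = 2 (l = 3 - 1*1 = 3 - 1 = 2)
O(S, T) = 16 - 2*S
u = -1/36 (u = -1/4/9 = -1/4*1/9 = -1/36 ≈ -0.027778)
U = 36 (U = (2 + 4)**2 = 6**2 = 36)
A(w) = -1 (A(w) = -1/36*36 = -1)
300917 - A(O(-22, -20)) = 300917 - 1*(-1) = 300917 + 1 = 300918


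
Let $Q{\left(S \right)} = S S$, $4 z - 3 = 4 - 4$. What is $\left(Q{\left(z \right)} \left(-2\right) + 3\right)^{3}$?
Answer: $\frac{3375}{512} \approx 6.5918$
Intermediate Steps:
$z = \frac{3}{4}$ ($z = \frac{3}{4} + \frac{4 - 4}{4} = \frac{3}{4} + \frac{1}{4} \cdot 0 = \frac{3}{4} + 0 = \frac{3}{4} \approx 0.75$)
$Q{\left(S \right)} = S^{2}$
$\left(Q{\left(z \right)} \left(-2\right) + 3\right)^{3} = \left(\left(\frac{3}{4}\right)^{2} \left(-2\right) + 3\right)^{3} = \left(\frac{9}{16} \left(-2\right) + 3\right)^{3} = \left(- \frac{9}{8} + 3\right)^{3} = \left(\frac{15}{8}\right)^{3} = \frac{3375}{512}$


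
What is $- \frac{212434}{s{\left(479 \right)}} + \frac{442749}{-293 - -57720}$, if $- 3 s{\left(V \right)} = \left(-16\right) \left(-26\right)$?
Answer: $\frac{18391262769}{11944816} \approx 1539.7$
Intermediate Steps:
$s{\left(V \right)} = - \frac{416}{3}$ ($s{\left(V \right)} = - \frac{\left(-16\right) \left(-26\right)}{3} = \left(- \frac{1}{3}\right) 416 = - \frac{416}{3}$)
$- \frac{212434}{s{\left(479 \right)}} + \frac{442749}{-293 - -57720} = - \frac{212434}{- \frac{416}{3}} + \frac{442749}{-293 - -57720} = \left(-212434\right) \left(- \frac{3}{416}\right) + \frac{442749}{-293 + 57720} = \frac{318651}{208} + \frac{442749}{57427} = \frac{18391262769}{11944816}$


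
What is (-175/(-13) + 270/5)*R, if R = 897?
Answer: 60513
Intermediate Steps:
(-175/(-13) + 270/5)*R = (-175/(-13) + 270/5)*897 = (-175*(-1/13) + 270*(1/5))*897 = (175/13 + 54)*897 = (877/13)*897 = 60513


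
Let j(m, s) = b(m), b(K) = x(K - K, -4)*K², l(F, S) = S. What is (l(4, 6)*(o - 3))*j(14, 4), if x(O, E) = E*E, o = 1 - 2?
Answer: -75264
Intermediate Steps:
o = -1
x(O, E) = E²
b(K) = 16*K² (b(K) = (-4)²*K² = 16*K²)
j(m, s) = 16*m²
(l(4, 6)*(o - 3))*j(14, 4) = (6*(-1 - 3))*(16*14²) = (6*(-4))*(16*196) = -24*3136 = -75264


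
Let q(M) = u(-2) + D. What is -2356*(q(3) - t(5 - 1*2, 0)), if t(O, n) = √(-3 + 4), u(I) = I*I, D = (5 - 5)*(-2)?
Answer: -7068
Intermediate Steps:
D = 0 (D = 0*(-2) = 0)
u(I) = I²
q(M) = 4 (q(M) = (-2)² + 0 = 4 + 0 = 4)
t(O, n) = 1 (t(O, n) = √1 = 1)
-2356*(q(3) - t(5 - 1*2, 0)) = -2356*(4 - 1*1) = -2356*(4 - 1) = -2356*3 = -7068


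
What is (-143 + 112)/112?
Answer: -31/112 ≈ -0.27679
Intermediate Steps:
(-143 + 112)/112 = (1/112)*(-31) = -31/112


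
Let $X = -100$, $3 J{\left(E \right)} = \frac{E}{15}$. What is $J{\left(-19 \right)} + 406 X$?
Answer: $- \frac{1827019}{45} \approx -40600.0$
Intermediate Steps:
$J{\left(E \right)} = \frac{E}{45}$ ($J{\left(E \right)} = \frac{E \frac{1}{15}}{3} = \frac{\frac{1}{15} E}{3} = \frac{E}{45}$)
$J{\left(-19 \right)} + 406 X = \frac{1}{45} \left(-19\right) + 406 \left(-100\right) = - \frac{19}{45} - 40600 = - \frac{1827019}{45}$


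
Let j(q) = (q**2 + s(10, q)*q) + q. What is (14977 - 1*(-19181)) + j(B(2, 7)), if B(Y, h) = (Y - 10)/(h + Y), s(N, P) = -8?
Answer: 2767366/81 ≈ 34165.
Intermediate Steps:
B(Y, h) = (-10 + Y)/(Y + h)
j(q) = q**2 - 7*q (j(q) = (q**2 - 8*q) + q = q**2 - 7*q)
(14977 - 1*(-19181)) + j(B(2, 7)) = (14977 - 1*(-19181)) + ((-10 + 2)/(2 + 7))*(-7 + (-10 + 2)/(2 + 7)) = (14977 + 19181) + (-8/9)*(-7 - 8/9) = 34158 + ((1/9)*(-8))*(-7 + (1/9)*(-8)) = 34158 - 8*(-7 - 8/9)/9 = 34158 - 8/9*(-71/9) = 34158 + 568/81 = 2767366/81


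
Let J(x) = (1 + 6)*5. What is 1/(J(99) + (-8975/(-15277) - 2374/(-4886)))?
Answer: 37321711/1346319609 ≈ 0.027721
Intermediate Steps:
J(x) = 35 (J(x) = 7*5 = 35)
1/(J(99) + (-8975/(-15277) - 2374/(-4886))) = 1/(35 + (-8975/(-15277) - 2374/(-4886))) = 1/(35 + (-8975*(-1/15277) - 2374*(-1/4886))) = 1/(35 + (8975/15277 + 1187/2443)) = 1/(35 + 40059724/37321711) = 1/(1346319609/37321711) = 37321711/1346319609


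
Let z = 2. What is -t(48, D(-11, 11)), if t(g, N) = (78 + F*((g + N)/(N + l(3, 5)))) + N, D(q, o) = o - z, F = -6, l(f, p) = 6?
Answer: -321/5 ≈ -64.200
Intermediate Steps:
D(q, o) = -2 + o (D(q, o) = o - 1*2 = o - 2 = -2 + o)
t(g, N) = 78 + N - 6*(N + g)/(6 + N) (t(g, N) = (78 - 6*(g + N)/(N + 6)) + N = (78 - 6*(N + g)/(6 + N)) + N = 78 + N - 6*(N + g)/(6 + N))
-t(48, D(-11, 11)) = -(468 + (-2 + 11)**2 - 6*48 + 78*(-2 + 11))/(6 + (-2 + 11)) = -(468 + 9**2 - 288 + 78*9)/(6 + 9) = -(468 + 81 - 288 + 702)/15 = -963/15 = -1*321/5 = -321/5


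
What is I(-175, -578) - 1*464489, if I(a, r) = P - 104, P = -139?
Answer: -464732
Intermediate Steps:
I(a, r) = -243 (I(a, r) = -139 - 104 = -243)
I(-175, -578) - 1*464489 = -243 - 1*464489 = -243 - 464489 = -464732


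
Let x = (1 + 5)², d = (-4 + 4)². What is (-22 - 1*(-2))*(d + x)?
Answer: -720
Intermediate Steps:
d = 0 (d = 0² = 0)
x = 36 (x = 6² = 36)
(-22 - 1*(-2))*(d + x) = (-22 - 1*(-2))*(0 + 36) = (-22 + 2)*36 = -20*36 = -720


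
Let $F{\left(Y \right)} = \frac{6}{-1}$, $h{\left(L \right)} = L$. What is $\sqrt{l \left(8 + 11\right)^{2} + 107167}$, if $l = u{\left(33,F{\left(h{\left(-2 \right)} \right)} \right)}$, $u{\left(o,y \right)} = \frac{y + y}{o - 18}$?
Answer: $\frac{\sqrt{2671955}}{5} \approx 326.92$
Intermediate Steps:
$F{\left(Y \right)} = -6$ ($F{\left(Y \right)} = 6 \left(-1\right) = -6$)
$u{\left(o,y \right)} = \frac{2 y}{-18 + o}$
$l = - \frac{4}{5}$ ($l = 2 \left(-6\right) \frac{1}{-18 + 33} = 2 \left(-6\right) \frac{1}{15} = - \frac{4}{5} \approx -0.8$)
$\sqrt{l \left(8 + 11\right)^{2} + 107167} = \sqrt{- \frac{4 \left(8 + 11\right)^{2}}{5} + 107167} = \sqrt{- \frac{4 \cdot 19^{2}}{5} + 107167} = \sqrt{\left(- \frac{4}{5}\right) 361 + 107167} = \sqrt{- \frac{1444}{5} + 107167} = \sqrt{\frac{534391}{5}} = \frac{\sqrt{2671955}}{5}$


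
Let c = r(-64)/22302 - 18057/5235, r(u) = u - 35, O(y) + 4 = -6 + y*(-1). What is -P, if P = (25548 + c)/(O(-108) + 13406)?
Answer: -110457428003/58392781440 ≈ -1.8916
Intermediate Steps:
O(y) = -10 - y (O(y) = -4 + (-6 + y*(-1)) = -4 + (-6 - y) = -10 - y)
r(u) = -35 + u
c = -14934277/4324110 (c = (-35 - 64)/22302 - 18057/5235 = -99*1/22302 - 18057*1/5235 = -11/2478 - 6019/1745 = -14934277/4324110 ≈ -3.4537)
P = 110457428003/58392781440 (P = (25548 - 14934277/4324110)/((-10 - 1*(-108)) + 13406) = 110457428003/(4324110*((-10 + 108) + 13406)) = 110457428003/(4324110*(98 + 13406)) = (110457428003/4324110)/13504 = (110457428003/4324110)*(1/13504) = 110457428003/58392781440 ≈ 1.8916)
-P = -1*110457428003/58392781440 = -110457428003/58392781440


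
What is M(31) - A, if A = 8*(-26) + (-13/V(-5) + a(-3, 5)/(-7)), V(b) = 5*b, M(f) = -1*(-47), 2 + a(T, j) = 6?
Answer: 44634/175 ≈ 255.05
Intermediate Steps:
a(T, j) = 4 (a(T, j) = -2 + 6 = 4)
M(f) = 47
A = -36409/175 (A = 8*(-26) + (-13/(5*(-5)) + 4/(-7)) = -208 + (-13/(-25) + 4*(-⅐)) = -208 + (-13*(-1/25) - 4/7) = -208 + (13/25 - 4/7) = -208 - 9/175 = -36409/175 ≈ -208.05)
M(31) - A = 47 - 1*(-36409/175) = 47 + 36409/175 = 44634/175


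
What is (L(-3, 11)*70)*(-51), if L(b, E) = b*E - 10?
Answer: 153510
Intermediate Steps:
L(b, E) = -10 + E*b (L(b, E) = E*b - 10 = -10 + E*b)
(L(-3, 11)*70)*(-51) = ((-10 + 11*(-3))*70)*(-51) = ((-10 - 33)*70)*(-51) = -43*70*(-51) = -3010*(-51) = 153510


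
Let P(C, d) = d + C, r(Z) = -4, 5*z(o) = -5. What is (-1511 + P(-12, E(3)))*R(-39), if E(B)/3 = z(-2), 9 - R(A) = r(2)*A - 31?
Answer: 177016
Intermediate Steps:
z(o) = -1 (z(o) = (⅕)*(-5) = -1)
R(A) = 40 + 4*A (R(A) = 9 - (-4*A - 31) = 9 - (-31 - 4*A) = 9 + (31 + 4*A) = 40 + 4*A)
E(B) = -3 (E(B) = 3*(-1) = -3)
P(C, d) = C + d
(-1511 + P(-12, E(3)))*R(-39) = (-1511 + (-12 - 3))*(40 + 4*(-39)) = (-1511 - 15)*(40 - 156) = -1526*(-116) = 177016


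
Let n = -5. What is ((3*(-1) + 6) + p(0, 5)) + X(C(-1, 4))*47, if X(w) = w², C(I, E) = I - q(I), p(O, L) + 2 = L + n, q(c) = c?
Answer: 1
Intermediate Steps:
p(O, L) = -7 + L (p(O, L) = -2 + (L - 5) = -2 + (-5 + L) = -7 + L)
C(I, E) = 0 (C(I, E) = I - I = 0)
((3*(-1) + 6) + p(0, 5)) + X(C(-1, 4))*47 = ((3*(-1) + 6) + (-7 + 5)) + 0²*47 = ((-3 + 6) - 2) + 0*47 = (3 - 2) + 0 = 1 + 0 = 1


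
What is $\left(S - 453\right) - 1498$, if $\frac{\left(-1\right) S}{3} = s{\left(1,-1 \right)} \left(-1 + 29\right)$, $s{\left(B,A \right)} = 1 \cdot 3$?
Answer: $-2203$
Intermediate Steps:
$s{\left(B,A \right)} = 3$
$S = -252$ ($S = - 3 \cdot 3 \left(-1 + 29\right) = - 3 \cdot 3 \cdot 28 = \left(-3\right) 84 = -252$)
$\left(S - 453\right) - 1498 = \left(-252 - 453\right) - 1498 = -705 - 1498 = -2203$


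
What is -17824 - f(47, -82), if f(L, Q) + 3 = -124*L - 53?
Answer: -11940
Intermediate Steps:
f(L, Q) = -56 - 124*L (f(L, Q) = -3 + (-124*L - 53) = -3 + (-53 - 124*L) = -56 - 124*L)
-17824 - f(47, -82) = -17824 - (-56 - 124*47) = -17824 - (-56 - 5828) = -17824 - 1*(-5884) = -17824 + 5884 = -11940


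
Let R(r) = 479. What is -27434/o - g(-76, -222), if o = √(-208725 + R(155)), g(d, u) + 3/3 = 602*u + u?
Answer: 133867 + 13717*I*√208246/104123 ≈ 1.3387e+5 + 60.117*I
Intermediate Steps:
g(d, u) = -1 + 603*u (g(d, u) = -1 + (602*u + u) = -1 + 603*u)
o = I*√208246 (o = √(-208725 + 479) = √(-208246) = I*√208246 ≈ 456.34*I)
-27434/o - g(-76, -222) = -27434*(-I*√208246/208246) - (-1 + 603*(-222)) = -(-13717)*I*√208246/104123 - (-1 - 133866) = 13717*I*√208246/104123 - 1*(-133867) = 13717*I*√208246/104123 + 133867 = 133867 + 13717*I*√208246/104123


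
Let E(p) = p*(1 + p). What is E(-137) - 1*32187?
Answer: -13555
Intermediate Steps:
E(-137) - 1*32187 = -137*(1 - 137) - 1*32187 = -137*(-136) - 32187 = 18632 - 32187 = -13555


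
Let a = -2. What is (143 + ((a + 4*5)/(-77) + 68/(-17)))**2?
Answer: 114169225/5929 ≈ 19256.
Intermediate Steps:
(143 + ((a + 4*5)/(-77) + 68/(-17)))**2 = (143 + ((-2 + 4*5)/(-77) + 68/(-17)))**2 = (143 + ((-2 + 20)*(-1/77) + 68*(-1/17)))**2 = (143 + (18*(-1/77) - 4))**2 = (143 + (-18/77 - 4))**2 = (143 - 326/77)**2 = (10685/77)**2 = 114169225/5929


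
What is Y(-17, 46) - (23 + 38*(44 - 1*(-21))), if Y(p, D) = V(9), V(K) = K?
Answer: -2484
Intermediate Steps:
Y(p, D) = 9
Y(-17, 46) - (23 + 38*(44 - 1*(-21))) = 9 - (23 + 38*(44 - 1*(-21))) = 9 - (23 + 38*(44 + 21)) = 9 - (23 + 38*65) = 9 - (23 + 2470) = 9 - 1*2493 = 9 - 2493 = -2484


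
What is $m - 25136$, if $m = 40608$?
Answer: $15472$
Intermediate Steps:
$m - 25136 = 40608 - 25136 = 15472$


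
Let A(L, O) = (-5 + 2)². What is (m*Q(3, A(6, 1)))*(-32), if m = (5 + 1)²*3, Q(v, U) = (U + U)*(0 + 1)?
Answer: -62208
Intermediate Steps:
A(L, O) = 9 (A(L, O) = (-3)² = 9)
Q(v, U) = 2*U (Q(v, U) = (2*U)*1 = 2*U)
m = 108 (m = 6²*3 = 36*3 = 108)
(m*Q(3, A(6, 1)))*(-32) = (108*(2*9))*(-32) = (108*18)*(-32) = 1944*(-32) = -62208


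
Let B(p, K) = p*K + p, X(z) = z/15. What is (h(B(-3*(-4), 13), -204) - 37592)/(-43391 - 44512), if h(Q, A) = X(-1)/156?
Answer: 87965281/205693020 ≈ 0.42765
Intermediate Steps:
X(z) = z/15 (X(z) = z*(1/15) = z/15)
B(p, K) = p + K*p (B(p, K) = K*p + p = p + K*p)
h(Q, A) = -1/2340 (h(Q, A) = ((1/15)*(-1))/156 = -1/15*1/156 = -1/2340)
(h(B(-3*(-4), 13), -204) - 37592)/(-43391 - 44512) = (-1/2340 - 37592)/(-43391 - 44512) = -87965281/2340/(-87903) = -87965281/2340*(-1/87903) = 87965281/205693020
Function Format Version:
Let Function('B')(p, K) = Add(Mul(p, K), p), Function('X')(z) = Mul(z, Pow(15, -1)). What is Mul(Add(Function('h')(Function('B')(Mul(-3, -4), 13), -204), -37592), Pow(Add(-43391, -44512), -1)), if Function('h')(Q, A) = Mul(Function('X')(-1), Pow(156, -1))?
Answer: Rational(87965281, 205693020) ≈ 0.42765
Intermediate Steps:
Function('X')(z) = Mul(Rational(1, 15), z) (Function('X')(z) = Mul(z, Rational(1, 15)) = Mul(Rational(1, 15), z))
Function('B')(p, K) = Add(p, Mul(K, p)) (Function('B')(p, K) = Add(Mul(K, p), p) = Add(p, Mul(K, p)))
Function('h')(Q, A) = Rational(-1, 2340) (Function('h')(Q, A) = Mul(Mul(Rational(1, 15), -1), Pow(156, -1)) = Mul(Rational(-1, 15), Rational(1, 156)) = Rational(-1, 2340))
Mul(Add(Function('h')(Function('B')(Mul(-3, -4), 13), -204), -37592), Pow(Add(-43391, -44512), -1)) = Mul(Add(Rational(-1, 2340), -37592), Pow(Add(-43391, -44512), -1)) = Mul(Rational(-87965281, 2340), Pow(-87903, -1)) = Mul(Rational(-87965281, 2340), Rational(-1, 87903)) = Rational(87965281, 205693020)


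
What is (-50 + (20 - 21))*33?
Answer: -1683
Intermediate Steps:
(-50 + (20 - 21))*33 = (-50 - 1)*33 = -51*33 = -1683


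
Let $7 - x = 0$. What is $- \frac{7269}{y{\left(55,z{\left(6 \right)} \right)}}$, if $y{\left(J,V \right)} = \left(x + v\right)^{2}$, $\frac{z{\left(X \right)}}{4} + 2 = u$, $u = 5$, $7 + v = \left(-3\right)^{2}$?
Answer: $- \frac{2423}{27} \approx -89.741$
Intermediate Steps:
$x = 7$ ($x = 7 - 0 = 7 + 0 = 7$)
$v = 2$ ($v = -7 + \left(-3\right)^{2} = -7 + 9 = 2$)
$z{\left(X \right)} = 12$ ($z{\left(X \right)} = -8 + 4 \cdot 5 = -8 + 20 = 12$)
$y{\left(J,V \right)} = 81$ ($y{\left(J,V \right)} = \left(7 + 2\right)^{2} = 9^{2} = 81$)
$- \frac{7269}{y{\left(55,z{\left(6 \right)} \right)}} = - \frac{7269}{81} = \left(-7269\right) \frac{1}{81} = - \frac{2423}{27}$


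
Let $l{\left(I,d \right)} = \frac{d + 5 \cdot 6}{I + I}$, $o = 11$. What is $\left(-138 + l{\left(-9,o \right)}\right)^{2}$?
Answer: $\frac{6375625}{324} \approx 19678.0$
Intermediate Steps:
$l{\left(I,d \right)} = \frac{30 + d}{2 I}$ ($l{\left(I,d \right)} = \frac{d + 30}{2 I} = \left(30 + d\right) \frac{1}{2 I} = \frac{30 + d}{2 I}$)
$\left(-138 + l{\left(-9,o \right)}\right)^{2} = \left(-138 + \frac{30 + 11}{2 \left(-9\right)}\right)^{2} = \left(-138 + \frac{1}{2} \left(- \frac{1}{9}\right) 41\right)^{2} = \left(-138 - \frac{41}{18}\right)^{2} = \left(- \frac{2525}{18}\right)^{2} = \frac{6375625}{324}$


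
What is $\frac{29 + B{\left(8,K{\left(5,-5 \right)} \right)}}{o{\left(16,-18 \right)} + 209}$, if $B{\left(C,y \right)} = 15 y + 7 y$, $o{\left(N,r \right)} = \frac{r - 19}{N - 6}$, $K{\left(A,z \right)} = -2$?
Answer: $- \frac{150}{2053} \approx -0.073064$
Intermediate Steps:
$o{\left(N,r \right)} = \frac{-19 + r}{-6 + N}$
$B{\left(C,y \right)} = 22 y$
$\frac{29 + B{\left(8,K{\left(5,-5 \right)} \right)}}{o{\left(16,-18 \right)} + 209} = \frac{29 + 22 \left(-2\right)}{\frac{-19 - 18}{-6 + 16} + 209} = \frac{29 - 44}{\frac{1}{10} \left(-37\right) + 209} = - \frac{15}{\frac{1}{10} \left(-37\right) + 209} = - \frac{15}{- \frac{37}{10} + 209} = - \frac{15}{\frac{2053}{10}} = \left(-15\right) \frac{10}{2053} = - \frac{150}{2053}$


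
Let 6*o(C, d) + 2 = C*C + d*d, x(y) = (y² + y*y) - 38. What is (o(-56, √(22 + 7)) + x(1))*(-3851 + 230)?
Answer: -3557029/2 ≈ -1.7785e+6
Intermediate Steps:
x(y) = -38 + 2*y² (x(y) = (y² + y²) - 38 = 2*y² - 38 = -38 + 2*y²)
o(C, d) = -⅓ + C²/6 + d²/6 (o(C, d) = -⅓ + (C*C + d*d)/6 = -⅓ + (C² + d²)/6 = -⅓ + (C²/6 + d²/6) = -⅓ + C²/6 + d²/6)
(o(-56, √(22 + 7)) + x(1))*(-3851 + 230) = ((-⅓ + (⅙)*(-56)² + (√(22 + 7))²/6) + (-38 + 2*1²))*(-3851 + 230) = ((-⅓ + (⅙)*3136 + (√29)²/6) + (-38 + 2*1))*(-3621) = ((-⅓ + 1568/3 + (⅙)*29) + (-38 + 2))*(-3621) = ((-⅓ + 1568/3 + 29/6) - 36)*(-3621) = (3163/6 - 36)*(-3621) = (2947/6)*(-3621) = -3557029/2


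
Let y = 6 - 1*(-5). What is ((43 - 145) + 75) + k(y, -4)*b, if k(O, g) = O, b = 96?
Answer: 1029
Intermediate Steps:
y = 11 (y = 6 + 5 = 11)
((43 - 145) + 75) + k(y, -4)*b = ((43 - 145) + 75) + 11*96 = (-102 + 75) + 1056 = -27 + 1056 = 1029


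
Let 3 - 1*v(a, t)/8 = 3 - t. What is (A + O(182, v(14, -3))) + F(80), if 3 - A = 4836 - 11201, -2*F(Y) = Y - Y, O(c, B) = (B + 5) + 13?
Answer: 6362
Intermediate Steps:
v(a, t) = 8*t (v(a, t) = 24 - 8*(3 - t) = 24 + (-24 + 8*t) = 8*t)
O(c, B) = 18 + B (O(c, B) = (5 + B) + 13 = 18 + B)
F(Y) = 0 (F(Y) = -(Y - Y)/2 = -½*0 = 0)
A = 6368 (A = 3 - (4836 - 11201) = 3 - 1*(-6365) = 3 + 6365 = 6368)
(A + O(182, v(14, -3))) + F(80) = (6368 + (18 + 8*(-3))) + 0 = (6368 + (18 - 24)) + 0 = (6368 - 6) + 0 = 6362 + 0 = 6362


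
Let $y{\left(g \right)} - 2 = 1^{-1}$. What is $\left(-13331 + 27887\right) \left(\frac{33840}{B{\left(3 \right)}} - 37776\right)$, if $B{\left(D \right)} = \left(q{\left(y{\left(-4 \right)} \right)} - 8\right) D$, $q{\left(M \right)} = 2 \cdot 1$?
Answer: $-577232736$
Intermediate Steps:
$y{\left(g \right)} = 3$ ($y{\left(g \right)} = 2 + 1^{-1} = 2 + 1 = 3$)
$q{\left(M \right)} = 2$
$B{\left(D \right)} = - 6 D$ ($B{\left(D \right)} = \left(2 - 8\right) D = - 6 D$)
$\left(-13331 + 27887\right) \left(\frac{33840}{B{\left(3 \right)}} - 37776\right) = \left(-13331 + 27887\right) \left(\frac{33840}{\left(-6\right) 3} - 37776\right) = 14556 \left(\frac{33840}{-18} - 37776\right) = 14556 \left(33840 \left(- \frac{1}{18}\right) - 37776\right) = 14556 \left(-1880 - 37776\right) = 14556 \left(-39656\right) = -577232736$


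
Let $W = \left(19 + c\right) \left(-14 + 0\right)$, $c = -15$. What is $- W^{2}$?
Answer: $-3136$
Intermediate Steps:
$W = -56$ ($W = \left(19 - 15\right) \left(-14 + 0\right) = 4 \left(-14\right) = -56$)
$- W^{2} = - \left(-56\right)^{2} = \left(-1\right) 3136 = -3136$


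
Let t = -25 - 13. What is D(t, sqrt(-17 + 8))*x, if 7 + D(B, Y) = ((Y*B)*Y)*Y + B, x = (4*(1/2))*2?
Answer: -180 + 4104*I ≈ -180.0 + 4104.0*I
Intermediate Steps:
t = -38
x = 4 (x = (4*(1*(1/2)))*2 = (4*(1/2))*2 = 2*2 = 4)
D(B, Y) = -7 + B + B*Y**3 (D(B, Y) = -7 + (((Y*B)*Y)*Y + B) = -7 + (((B*Y)*Y)*Y + B) = -7 + ((B*Y**2)*Y + B) = -7 + (B*Y**3 + B) = -7 + (B + B*Y**3) = -7 + B + B*Y**3)
D(t, sqrt(-17 + 8))*x = (-7 - 38 - 38*(-17 + 8)**(3/2))*4 = (-7 - 38 - 38*(-27*I))*4 = (-7 - 38 - (-1026)*I)*4 = (-7 - 38 + 1026*I)*4 = (-45 + 1026*I)*4 = -180 + 4104*I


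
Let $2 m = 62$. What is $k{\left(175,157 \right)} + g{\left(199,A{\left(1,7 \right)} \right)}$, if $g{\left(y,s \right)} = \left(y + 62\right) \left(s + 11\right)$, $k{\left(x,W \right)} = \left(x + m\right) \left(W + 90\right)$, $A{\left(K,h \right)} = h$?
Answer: $55580$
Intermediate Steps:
$m = 31$ ($m = \frac{1}{2} \cdot 62 = 31$)
$k{\left(x,W \right)} = \left(31 + x\right) \left(90 + W\right)$ ($k{\left(x,W \right)} = \left(x + 31\right) \left(W + 90\right) = \left(31 + x\right) \left(90 + W\right)$)
$g{\left(y,s \right)} = \left(11 + s\right) \left(62 + y\right)$ ($g{\left(y,s \right)} = \left(62 + y\right) \left(11 + s\right) = \left(11 + s\right) \left(62 + y\right)$)
$k{\left(175,157 \right)} + g{\left(199,A{\left(1,7 \right)} \right)} = \left(2790 + 31 \cdot 157 + 90 \cdot 175 + 157 \cdot 175\right) + \left(682 + 11 \cdot 199 + 62 \cdot 7 + 7 \cdot 199\right) = \left(2790 + 4867 + 15750 + 27475\right) + \left(682 + 2189 + 434 + 1393\right) = 50882 + 4698 = 55580$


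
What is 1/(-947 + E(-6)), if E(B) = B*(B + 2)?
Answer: -1/923 ≈ -0.0010834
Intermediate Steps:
E(B) = B*(2 + B)
1/(-947 + E(-6)) = 1/(-947 - 6*(2 - 6)) = 1/(-947 - 6*(-4)) = 1/(-947 + 24) = 1/(-923) = -1/923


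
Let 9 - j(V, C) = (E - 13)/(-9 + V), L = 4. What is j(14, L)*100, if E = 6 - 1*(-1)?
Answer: 1020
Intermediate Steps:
E = 7 (E = 6 + 1 = 7)
j(V, C) = 9 + 6/(-9 + V) (j(V, C) = 9 - (7 - 13)/(-9 + V) = 9 - (-6)/(-9 + V) = 9 + 6/(-9 + V))
j(14, L)*100 = (3*(-25 + 3*14)/(-9 + 14))*100 = (3*(-25 + 42)/5)*100 = (3*(⅕)*17)*100 = (51/5)*100 = 1020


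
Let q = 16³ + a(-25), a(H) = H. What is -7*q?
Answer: -28497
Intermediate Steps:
q = 4071 (q = 16³ - 25 = 4096 - 25 = 4071)
-7*q = -7*4071 = -28497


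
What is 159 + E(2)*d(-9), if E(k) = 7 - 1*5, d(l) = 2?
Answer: 163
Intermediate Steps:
E(k) = 2 (E(k) = 7 - 5 = 2)
159 + E(2)*d(-9) = 159 + 2*2 = 159 + 4 = 163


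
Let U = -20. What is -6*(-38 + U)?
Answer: 348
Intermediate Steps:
-6*(-38 + U) = -6*(-38 - 20) = -6*(-58) = 348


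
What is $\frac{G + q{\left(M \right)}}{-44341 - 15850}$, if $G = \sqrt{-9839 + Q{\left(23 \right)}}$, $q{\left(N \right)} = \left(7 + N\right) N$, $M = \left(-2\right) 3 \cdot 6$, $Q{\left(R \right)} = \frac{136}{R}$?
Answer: $- \frac{1044}{60191} - \frac{3 i \sqrt{577967}}{1384393} \approx -0.017345 - 0.0016475 i$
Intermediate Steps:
$M = -36$ ($M = \left(-6\right) 6 = -36$)
$q{\left(N \right)} = N \left(7 + N\right)$
$G = \frac{3 i \sqrt{577967}}{23}$ ($G = \sqrt{-9839 + \frac{136}{23}} = \sqrt{- \frac{226161}{23}} = \frac{3 i \sqrt{577967}}{23} \approx 99.162 i$)
$\frac{G + q{\left(M \right)}}{-44341 - 15850} = \frac{\frac{3 i \sqrt{577967}}{23} - 36 \left(7 - 36\right)}{-44341 - 15850} = \frac{\frac{3 i \sqrt{577967}}{23} - -1044}{-60191} = \left(\frac{3 i \sqrt{577967}}{23} + 1044\right) \left(- \frac{1}{60191}\right) = \left(1044 + \frac{3 i \sqrt{577967}}{23}\right) \left(- \frac{1}{60191}\right) = - \frac{1044}{60191} - \frac{3 i \sqrt{577967}}{1384393}$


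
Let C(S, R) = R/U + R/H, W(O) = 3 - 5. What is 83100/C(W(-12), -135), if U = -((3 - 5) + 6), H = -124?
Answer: 42935/18 ≈ 2385.3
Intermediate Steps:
W(O) = -2
U = -4 (U = -(-2 + 6) = -1*4 = -4)
C(S, R) = -8*R/31 (C(S, R) = R/(-4) + R/(-124) = R*(-1/4) + R*(-1/124) = -R/4 - R/124 = -8*R/31)
83100/C(W(-12), -135) = 83100/((-8/31*(-135))) = 83100/(1080/31) = 83100*(31/1080) = 42935/18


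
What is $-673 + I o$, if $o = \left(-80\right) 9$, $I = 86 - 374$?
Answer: $206687$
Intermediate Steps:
$I = -288$ ($I = 86 - 374 = -288$)
$o = -720$
$-673 + I o = -673 - -207360 = -673 + 207360 = 206687$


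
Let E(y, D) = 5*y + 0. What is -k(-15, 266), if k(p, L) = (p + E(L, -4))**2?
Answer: -1729225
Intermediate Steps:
E(y, D) = 5*y
k(p, L) = (p + 5*L)**2
-k(-15, 266) = -(-15 + 5*266)**2 = -(-15 + 1330)**2 = -1*1315**2 = -1*1729225 = -1729225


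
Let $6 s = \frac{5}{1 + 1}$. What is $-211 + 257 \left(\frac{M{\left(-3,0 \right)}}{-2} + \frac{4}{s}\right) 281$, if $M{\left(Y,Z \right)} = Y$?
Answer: $\frac{8013977}{10} \approx 8.014 \cdot 10^{5}$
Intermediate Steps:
$s = \frac{5}{12}$ ($s = \frac{5 \frac{1}{1 + 1}}{6} = \frac{5 \cdot \frac{1}{2}}{6} = \frac{1}{6} \cdot \frac{5}{2} = \frac{5}{12} \approx 0.41667$)
$-211 + 257 \left(\frac{M{\left(-3,0 \right)}}{-2} + \frac{4}{s}\right) 281 = -211 + 257 \left(- \frac{3}{-2} + \frac{4}{\frac{5}{12}}\right) 281 = -211 + 257 \left(\left(-3\right) \left(- \frac{1}{2}\right) + 4 \cdot \frac{12}{5}\right) 281 = -211 + 257 \left(\frac{3}{2} + \frac{48}{5}\right) 281 = -211 + 257 \cdot \frac{111}{10} \cdot 281 = -211 + \frac{28527}{10} \cdot 281 = -211 + \frac{8016087}{10} = \frac{8013977}{10}$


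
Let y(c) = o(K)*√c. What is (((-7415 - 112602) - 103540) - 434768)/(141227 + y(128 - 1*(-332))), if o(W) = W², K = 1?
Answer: -92973264775/19945065069 + 1316650*√115/19945065069 ≈ -4.6608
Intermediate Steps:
y(c) = √c (y(c) = 1²*√c = 1*√c = √c)
(((-7415 - 112602) - 103540) - 434768)/(141227 + y(128 - 1*(-332))) = (((-7415 - 112602) - 103540) - 434768)/(141227 + √(128 - 1*(-332))) = ((-120017 - 103540) - 434768)/(141227 + √(128 + 332)) = (-223557 - 434768)/(141227 + √460) = -658325/(141227 + 2*√115)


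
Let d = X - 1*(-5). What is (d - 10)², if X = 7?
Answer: 4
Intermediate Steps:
d = 12 (d = 7 - 1*(-5) = 7 + 5 = 12)
(d - 10)² = (12 - 10)² = 2² = 4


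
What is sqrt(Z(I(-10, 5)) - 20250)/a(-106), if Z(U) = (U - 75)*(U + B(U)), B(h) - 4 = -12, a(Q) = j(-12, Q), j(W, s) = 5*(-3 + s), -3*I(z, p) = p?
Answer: -2*I*sqrt(43895)/1635 ≈ -0.25628*I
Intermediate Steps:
I(z, p) = -p/3
j(W, s) = -15 + 5*s
a(Q) = -15 + 5*Q
B(h) = -8 (B(h) = 4 - 12 = -8)
Z(U) = (-75 + U)*(-8 + U) (Z(U) = (U - 75)*(U - 8) = (-75 + U)*(-8 + U))
sqrt(Z(I(-10, 5)) - 20250)/a(-106) = sqrt((600 + (-1/3*5)**2 - (-83)*5/3) - 20250)/(-15 + 5*(-106)) = sqrt((600 + (-5/3)**2 - 83*(-5/3)) - 20250)/(-15 - 530) = sqrt((600 + 25/9 + 415/3) - 20250)/(-545) = sqrt(6670/9 - 20250)*(-1/545) = sqrt(-175580/9)*(-1/545) = (2*I*sqrt(43895)/3)*(-1/545) = -2*I*sqrt(43895)/1635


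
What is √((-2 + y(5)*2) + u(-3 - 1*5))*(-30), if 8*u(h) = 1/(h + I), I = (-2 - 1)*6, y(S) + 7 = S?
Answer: -15*I*√16237/26 ≈ -73.514*I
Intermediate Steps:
y(S) = -7 + S
I = -18 (I = -3*6 = -18)
u(h) = 1/(8*(-18 + h)) (u(h) = 1/(8*(h - 18)) = 1/(8*(-18 + h)))
√((-2 + y(5)*2) + u(-3 - 1*5))*(-30) = √((-2 + (-7 + 5)*2) + 1/(8*(-18 + (-3 - 1*5))))*(-30) = √((-2 - 2*2) + 1/(8*(-18 + (-3 - 5))))*(-30) = √((-2 - 4) + 1/(8*(-18 - 8)))*(-30) = √(-6 + (⅛)/(-26))*(-30) = √(-6 + (⅛)*(-1/26))*(-30) = √(-6 - 1/208)*(-30) = √(-1249/208)*(-30) = (I*√16237/52)*(-30) = -15*I*√16237/26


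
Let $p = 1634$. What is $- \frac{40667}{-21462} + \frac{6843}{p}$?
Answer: $\frac{53328586}{8767227} \approx 6.0827$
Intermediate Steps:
$- \frac{40667}{-21462} + \frac{6843}{p} = - \frac{40667}{-21462} + \frac{6843}{1634} = \left(-40667\right) \left(- \frac{1}{21462}\right) + 6843 \cdot \frac{1}{1634} = \frac{40667}{21462} + \frac{6843}{1634} = \frac{53328586}{8767227}$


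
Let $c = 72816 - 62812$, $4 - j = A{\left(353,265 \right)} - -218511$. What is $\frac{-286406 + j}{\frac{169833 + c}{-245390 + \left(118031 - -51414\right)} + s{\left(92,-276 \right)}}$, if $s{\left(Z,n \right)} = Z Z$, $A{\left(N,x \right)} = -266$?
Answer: $- \frac{38325416415}{642618643} \approx -59.639$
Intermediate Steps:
$s{\left(Z,n \right)} = Z^{2}$
$j = -218241$ ($j = 4 - \left(-266 - -218511\right) = 4 - \left(-266 + 218511\right) = 4 - 218245 = -218241$)
$c = 10004$
$\frac{-286406 + j}{\frac{169833 + c}{-245390 + \left(118031 - -51414\right)} + s{\left(92,-276 \right)}} = \frac{-286406 - 218241}{\frac{169833 + 10004}{-245390 + \left(118031 - -51414\right)} + 92^{2}} = - \frac{504647}{\frac{179837}{-245390 + \left(118031 + 51414\right)} + 8464} = - \frac{504647}{\frac{179837}{-245390 + 169445} + 8464} = - \frac{504647}{\frac{179837}{-75945} + 8464} = - \frac{504647}{179837 \left(- \frac{1}{75945}\right) + 8464} = - \frac{504647}{- \frac{179837}{75945} + 8464} = - \frac{504647}{\frac{642618643}{75945}} = \left(-504647\right) \frac{75945}{642618643} = - \frac{38325416415}{642618643}$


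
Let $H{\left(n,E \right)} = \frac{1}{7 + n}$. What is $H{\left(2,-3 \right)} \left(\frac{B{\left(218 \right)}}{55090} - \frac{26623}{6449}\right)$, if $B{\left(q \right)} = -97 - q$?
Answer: $- \frac{41962643}{91356534} \approx -0.45933$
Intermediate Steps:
$H{\left(2,-3 \right)} \left(\frac{B{\left(218 \right)}}{55090} - \frac{26623}{6449}\right) = \frac{\frac{-97 - 218}{55090} - \frac{26623}{6449}}{7 + 2} = \frac{\left(-97 - 218\right) \frac{1}{55090} - \frac{26623}{6449}}{9} = \frac{\left(-315\right) \frac{1}{55090} - \frac{26623}{6449}}{9} = \frac{- \frac{9}{1574} - \frac{26623}{6449}}{9} = \frac{1}{9} \left(- \frac{41962643}{10150726}\right) = - \frac{41962643}{91356534}$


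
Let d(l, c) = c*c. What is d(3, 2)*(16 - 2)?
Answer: 56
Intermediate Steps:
d(l, c) = c²
d(3, 2)*(16 - 2) = 2²*(16 - 2) = 4*14 = 56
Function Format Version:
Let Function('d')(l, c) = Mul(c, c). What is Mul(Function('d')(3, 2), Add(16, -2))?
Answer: 56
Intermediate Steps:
Function('d')(l, c) = Pow(c, 2)
Mul(Function('d')(3, 2), Add(16, -2)) = Mul(Pow(2, 2), Add(16, -2)) = Mul(4, 14) = 56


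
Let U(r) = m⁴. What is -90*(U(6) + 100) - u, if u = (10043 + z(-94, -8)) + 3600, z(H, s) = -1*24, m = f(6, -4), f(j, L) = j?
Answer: -139259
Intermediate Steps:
m = 6
U(r) = 1296 (U(r) = 6⁴ = 1296)
z(H, s) = -24
u = 13619 (u = (10043 - 24) + 3600 = 10019 + 3600 = 13619)
-90*(U(6) + 100) - u = -90*(1296 + 100) - 1*13619 = -90*1396 - 13619 = -125640 - 13619 = -139259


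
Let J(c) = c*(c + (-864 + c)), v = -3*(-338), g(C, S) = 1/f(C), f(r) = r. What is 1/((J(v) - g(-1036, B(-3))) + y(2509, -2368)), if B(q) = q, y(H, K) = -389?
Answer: 1036/1222383653 ≈ 8.4752e-7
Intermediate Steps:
g(C, S) = 1/C
v = 1014
J(c) = c*(-864 + 2*c)
1/((J(v) - g(-1036, B(-3))) + y(2509, -2368)) = 1/((2*1014*(-432 + 1014) - 1/(-1036)) - 389) = 1/((2*1014*582 - 1*(-1/1036)) - 389) = 1/((1180296 + 1/1036) - 389) = 1/(1222786657/1036 - 389) = 1/(1222383653/1036) = 1036/1222383653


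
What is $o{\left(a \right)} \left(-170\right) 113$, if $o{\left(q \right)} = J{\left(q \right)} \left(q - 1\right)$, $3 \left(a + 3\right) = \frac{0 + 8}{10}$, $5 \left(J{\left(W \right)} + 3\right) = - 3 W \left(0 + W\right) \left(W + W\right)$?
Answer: $\frac{26026291984}{16875} \approx 1.5423 \cdot 10^{6}$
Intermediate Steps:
$J{\left(W \right)} = -3 - \frac{6 W^{3}}{5}$ ($J{\left(W \right)} = -3 + \frac{- 3 W \left(0 + W\right) \left(W + W\right)}{5} = -3 + \frac{- 3 W W 2 W}{5} = -3 + \frac{- 3 W 2 W^{2}}{5} = -3 + \frac{\left(-6\right) W^{3}}{5} = -3 - \frac{6 W^{3}}{5}$)
$a = - \frac{41}{15}$ ($a = -3 + \frac{\left(0 + 8\right) \frac{1}{10}}{3} = -3 + \frac{8 \cdot \frac{1}{10}}{3} = -3 + \frac{1}{3} \cdot \frac{4}{5} = -3 + \frac{4}{15} = - \frac{41}{15} \approx -2.7333$)
$o{\left(q \right)} = \left(-1 + q\right) \left(-3 - \frac{6 q^{3}}{5}\right)$ ($o{\left(q \right)} = \left(-3 - \frac{6 q^{3}}{5}\right) \left(q - 1\right) = \left(-3 - \frac{6 q^{3}}{5}\right) \left(-1 + q\right) = \left(-1 + q\right) \left(-3 - \frac{6 q^{3}}{5}\right)$)
$o{\left(a \right)} \left(-170\right) 113 = - \frac{3 \left(-1 - \frac{41}{15}\right) \left(5 + 2 \left(- \frac{41}{15}\right)^{3}\right)}{5} \left(-170\right) 113 = \left(- \frac{3}{5}\right) \left(- \frac{56}{15}\right) \left(5 + 2 \left(- \frac{68921}{3375}\right)\right) \left(-170\right) 113 = \left(- \frac{3}{5}\right) \left(- \frac{56}{15}\right) \left(5 - \frac{137842}{3375}\right) \left(-170\right) 113 = \left(- \frac{3}{5}\right) \left(- \frac{56}{15}\right) \left(- \frac{120967}{3375}\right) \left(-170\right) 113 = \left(- \frac{6774152}{84375}\right) \left(-170\right) 113 = \frac{230321168}{16875} \cdot 113 = \frac{26026291984}{16875}$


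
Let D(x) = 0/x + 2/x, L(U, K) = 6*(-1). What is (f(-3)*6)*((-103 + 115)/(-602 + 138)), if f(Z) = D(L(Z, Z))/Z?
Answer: -1/58 ≈ -0.017241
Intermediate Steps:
L(U, K) = -6
D(x) = 2/x (D(x) = 0 + 2/x = 2/x)
f(Z) = -1/(3*Z) (f(Z) = (2/(-6))/Z = (2*(-⅙))/Z = -1/(3*Z))
(f(-3)*6)*((-103 + 115)/(-602 + 138)) = (-⅓/(-3)*6)*((-103 + 115)/(-602 + 138)) = (-⅓*(-⅓)*6)*(12/(-464)) = ((⅑)*6)*(12*(-1/464)) = (⅔)*(-3/116) = -1/58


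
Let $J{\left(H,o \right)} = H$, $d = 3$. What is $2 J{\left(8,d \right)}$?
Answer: $16$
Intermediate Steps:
$2 J{\left(8,d \right)} = 2 \cdot 8 = 16$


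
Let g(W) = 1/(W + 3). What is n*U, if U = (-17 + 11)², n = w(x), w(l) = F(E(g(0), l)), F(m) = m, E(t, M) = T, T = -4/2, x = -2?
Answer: -72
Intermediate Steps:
g(W) = 1/(3 + W)
T = -2 (T = -4*½ = -2)
E(t, M) = -2
w(l) = -2
n = -2
U = 36 (U = (-6)² = 36)
n*U = -2*36 = -72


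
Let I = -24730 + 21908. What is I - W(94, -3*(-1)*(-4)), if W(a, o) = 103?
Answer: -2925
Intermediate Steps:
I = -2822
I - W(94, -3*(-1)*(-4)) = -2822 - 1*103 = -2822 - 103 = -2925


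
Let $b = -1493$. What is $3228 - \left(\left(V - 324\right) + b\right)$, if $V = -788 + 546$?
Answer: $5287$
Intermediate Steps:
$V = -242$
$3228 - \left(\left(V - 324\right) + b\right) = 3228 - \left(\left(-242 - 324\right) - 1493\right) = 3228 - \left(-566 - 1493\right) = 3228 - -2059 = 3228 + 2059 = 5287$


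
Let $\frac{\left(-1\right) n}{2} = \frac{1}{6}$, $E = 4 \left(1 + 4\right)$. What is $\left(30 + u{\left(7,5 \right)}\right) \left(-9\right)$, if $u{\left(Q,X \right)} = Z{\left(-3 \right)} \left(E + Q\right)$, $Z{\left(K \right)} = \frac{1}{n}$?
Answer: $459$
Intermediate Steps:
$E = 20$ ($E = 4 \cdot 5 = 20$)
$n = - \frac{1}{3}$ ($n = - \frac{2}{6} = \left(-2\right) \frac{1}{6} = - \frac{1}{3} \approx -0.33333$)
$Z{\left(K \right)} = -3$ ($Z{\left(K \right)} = \frac{1}{- \frac{1}{3}} = -3$)
$u{\left(Q,X \right)} = -60 - 3 Q$ ($u{\left(Q,X \right)} = - 3 \left(20 + Q\right) = -60 - 3 Q$)
$\left(30 + u{\left(7,5 \right)}\right) \left(-9\right) = \left(30 - 81\right) \left(-9\right) = \left(-51\right) \left(-9\right) = 459$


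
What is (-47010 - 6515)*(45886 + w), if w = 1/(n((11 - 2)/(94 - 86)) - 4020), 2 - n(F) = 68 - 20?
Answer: -9986291724375/4066 ≈ -2.4560e+9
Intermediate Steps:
n(F) = -46 (n(F) = 2 - (68 - 20) = 2 - 1*48 = 2 - 48 = -46)
w = -1/4066 (w = 1/(-46 - 4020) = 1/(-4066) = -1/4066 ≈ -0.00024594)
(-47010 - 6515)*(45886 + w) = (-47010 - 6515)*(45886 - 1/4066) = -53525*186572475/4066 = -9986291724375/4066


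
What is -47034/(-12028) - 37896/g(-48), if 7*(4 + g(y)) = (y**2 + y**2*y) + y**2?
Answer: 1022107503/159389042 ≈ 6.4127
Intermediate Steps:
g(y) = -4 + y**3/7 + 2*y**2/7 (g(y) = -4 + ((y**2 + y**2*y) + y**2)/7 = -4 + ((y**2 + y**3) + y**2)/7 = -4 + (y**3 + 2*y**2)/7 = -4 + (y**3/7 + 2*y**2/7) = -4 + y**3/7 + 2*y**2/7)
-47034/(-12028) - 37896/g(-48) = -47034/(-12028) - 37896/(-4 + (1/7)*(-48)**3 + (2/7)*(-48)**2) = -47034*(-1/12028) - 37896/(-4 + (1/7)*(-110592) + (2/7)*2304) = 23517/6014 - 37896/(-4 - 110592/7 + 4608/7) = 23517/6014 - 37896/(-106012/7) = 23517/6014 - 37896*(-7/106012) = 23517/6014 + 66318/26503 = 1022107503/159389042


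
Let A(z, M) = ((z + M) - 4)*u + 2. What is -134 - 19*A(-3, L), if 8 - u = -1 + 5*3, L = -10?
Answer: -2110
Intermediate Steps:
u = -6 (u = 8 - (-1 + 5*3) = 8 - (-1 + 15) = 8 - 1*14 = 8 - 14 = -6)
A(z, M) = 26 - 6*M - 6*z (A(z, M) = ((z + M) - 4)*(-6) + 2 = ((M + z) - 4)*(-6) + 2 = (-4 + M + z)*(-6) + 2 = (24 - 6*M - 6*z) + 2 = 26 - 6*M - 6*z)
-134 - 19*A(-3, L) = -134 - 19*(26 - 6*(-10) - 6*(-3)) = -134 - 19*(26 + 60 + 18) = -134 - 19*104 = -134 - 1976 = -2110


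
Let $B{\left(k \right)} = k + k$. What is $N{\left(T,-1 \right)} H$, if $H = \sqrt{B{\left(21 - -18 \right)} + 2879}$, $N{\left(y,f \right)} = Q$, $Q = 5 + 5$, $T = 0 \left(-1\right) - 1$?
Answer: $10 \sqrt{2957} \approx 543.78$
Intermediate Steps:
$T = -1$ ($T = 0 - 1 = -1$)
$Q = 10$
$N{\left(y,f \right)} = 10$
$B{\left(k \right)} = 2 k$
$H = \sqrt{2957}$ ($H = \sqrt{2 \left(21 - -18\right) + 2879} = \sqrt{2 \left(21 + 18\right) + 2879} = \sqrt{2 \cdot 39 + 2879} = \sqrt{78 + 2879} = \sqrt{2957} \approx 54.378$)
$N{\left(T,-1 \right)} H = 10 \sqrt{2957}$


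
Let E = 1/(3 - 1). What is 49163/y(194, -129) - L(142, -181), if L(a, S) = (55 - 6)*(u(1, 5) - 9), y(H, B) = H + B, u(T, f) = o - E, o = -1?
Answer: 165211/130 ≈ 1270.9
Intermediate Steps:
E = 1/2 ≈ 0.50000
u(T, f) = -3/2 (u(T, f) = -1 - 1*1/2 = -1 - 1/2 = -3/2)
y(H, B) = B + H
L(a, S) = -1029/2 (L(a, S) = (55 - 6)*(-3/2 - 9) = 49*(-21/2) = -1029/2)
49163/y(194, -129) - L(142, -181) = 49163/(-129 + 194) - 1*(-1029/2) = 49163/65 + 1029/2 = 165211/130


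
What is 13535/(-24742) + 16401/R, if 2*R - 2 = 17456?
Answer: 41092361/30853274 ≈ 1.3319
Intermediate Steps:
R = 8729 (R = 1 + (½)*17456 = 1 + 8728 = 8729)
13535/(-24742) + 16401/R = 13535/(-24742) + 16401/8729 = 13535*(-1/24742) + 16401*(1/8729) = -13535/24742 + 2343/1247 = 41092361/30853274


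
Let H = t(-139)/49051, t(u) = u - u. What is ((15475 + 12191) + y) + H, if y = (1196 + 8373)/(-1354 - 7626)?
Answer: 248431111/8980 ≈ 27665.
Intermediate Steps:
t(u) = 0
H = 0 (H = 0/49051 = 0*(1/49051) = 0)
y = -9569/8980 (y = 9569/(-8980) = 9569*(-1/8980) = -9569/8980 ≈ -1.0656)
((15475 + 12191) + y) + H = ((15475 + 12191) - 9569/8980) + 0 = (27666 - 9569/8980) + 0 = 248431111/8980 + 0 = 248431111/8980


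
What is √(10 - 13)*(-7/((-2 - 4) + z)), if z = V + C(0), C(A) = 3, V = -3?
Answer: 7*I*√3/6 ≈ 2.0207*I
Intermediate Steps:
z = 0 (z = -3 + 3 = 0)
√(10 - 13)*(-7/((-2 - 4) + z)) = √(10 - 13)*(-7/((-2 - 4) + 0)) = √(-3)*(-7/(-6 + 0)) = (I*√3)*(-7/(-6)) = (I*√3)*(-7*(-⅙)) = (I*√3)*(7/6) = 7*I*√3/6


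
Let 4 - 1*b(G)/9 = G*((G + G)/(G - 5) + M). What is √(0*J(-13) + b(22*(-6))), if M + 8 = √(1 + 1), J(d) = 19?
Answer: 6*√(-3742703 + 619377*√2)/137 ≈ 74.153*I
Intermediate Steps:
M = -8 + √2 (M = -8 + √(1 + 1) = -8 + √2 ≈ -6.5858)
b(G) = 36 - 9*G*(-8 + √2 + 2*G/(-5 + G)) (b(G) = 36 - 9*G*((G + G)/(G - 5) + (-8 + √2)) = 36 - 9*G*((2*G)/(-5 + G) + (-8 + √2)) = 36 - 9*G*(2*G/(-5 + G) + (-8 + √2)) = 36 - 9*G*(-8 + √2 + 2*G/(-5 + G)))
√(0*J(-13) + b(22*(-6))) = √(0*19 + 9*(-20 - 792*(-6) + 6*(22*(-6))² - √2*(22*(-6))² + 5*(22*(-6))*√2)/(-5 + 22*(-6))) = √(0 + 9*(-20 - 36*(-132) + 6*(-132)² - 1*√2*(-132)² + 5*(-132)*√2)/(-5 - 132)) = √(0 + 9*(-20 + 4752 + 6*17424 - 1*√2*17424 - 660*√2)/(-137)) = √(0 + 9*(-1/137)*(-20 + 4752 + 104544 - 17424*√2 - 660*√2)) = √(0 + 9*(-1/137)*(109276 - 18084*√2)) = √(0 + (-983484/137 + 1188*√2)) = √(-983484/137 + 1188*√2)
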